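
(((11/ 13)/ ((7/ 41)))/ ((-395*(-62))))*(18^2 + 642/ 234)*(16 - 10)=5747093/14485835 = 0.40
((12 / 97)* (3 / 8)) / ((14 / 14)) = 9/194 = 0.05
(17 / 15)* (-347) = -5899/15 = -393.27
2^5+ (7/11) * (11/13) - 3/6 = 833/26 = 32.04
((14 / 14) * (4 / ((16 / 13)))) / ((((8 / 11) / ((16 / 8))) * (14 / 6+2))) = 33/16 = 2.06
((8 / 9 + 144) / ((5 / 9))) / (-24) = -163/15 = -10.87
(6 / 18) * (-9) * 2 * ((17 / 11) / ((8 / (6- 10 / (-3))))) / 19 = -119/209 = -0.57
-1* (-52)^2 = -2704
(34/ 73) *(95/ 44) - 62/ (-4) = 13254/803 = 16.51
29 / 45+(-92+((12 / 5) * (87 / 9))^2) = 100549/225 = 446.88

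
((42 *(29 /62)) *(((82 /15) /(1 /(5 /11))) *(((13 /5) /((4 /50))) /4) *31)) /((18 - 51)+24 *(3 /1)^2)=540995/8052 = 67.19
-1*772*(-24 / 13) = 18528/13 = 1425.23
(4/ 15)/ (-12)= -1/45 = -0.02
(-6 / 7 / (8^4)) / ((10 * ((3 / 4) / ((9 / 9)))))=-1/35840 = 0.00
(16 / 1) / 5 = 16/5 = 3.20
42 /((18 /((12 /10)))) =14/5 = 2.80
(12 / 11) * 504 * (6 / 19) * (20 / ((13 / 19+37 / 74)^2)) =2476.22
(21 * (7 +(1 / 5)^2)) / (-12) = -12.32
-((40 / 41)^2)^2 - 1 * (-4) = 8743044/2825761 = 3.09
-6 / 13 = -0.46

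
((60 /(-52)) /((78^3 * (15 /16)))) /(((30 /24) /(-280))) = 448/771147 = 0.00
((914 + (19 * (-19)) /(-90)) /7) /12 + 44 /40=12991/1080 = 12.03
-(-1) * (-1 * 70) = -70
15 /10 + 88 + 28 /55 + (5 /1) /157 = 1555007/17270 = 90.04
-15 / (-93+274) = -15/181 = -0.08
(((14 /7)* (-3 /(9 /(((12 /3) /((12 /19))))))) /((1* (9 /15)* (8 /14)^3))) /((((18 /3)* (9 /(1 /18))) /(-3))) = 32585/279936 = 0.12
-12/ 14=-6/7 = -0.86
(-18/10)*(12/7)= -108/35 = -3.09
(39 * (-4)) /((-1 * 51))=3.06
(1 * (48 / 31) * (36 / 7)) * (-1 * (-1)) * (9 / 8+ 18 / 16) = 3888/217 = 17.92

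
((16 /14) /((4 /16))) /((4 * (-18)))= -4/63 = -0.06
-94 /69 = -1.36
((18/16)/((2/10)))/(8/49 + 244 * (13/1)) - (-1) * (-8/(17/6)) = -19883313/7046432 = -2.82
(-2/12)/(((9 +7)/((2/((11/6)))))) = -1/88 = -0.01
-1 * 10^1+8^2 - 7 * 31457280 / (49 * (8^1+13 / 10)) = -104845882/217 = -483160.75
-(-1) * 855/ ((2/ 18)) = 7695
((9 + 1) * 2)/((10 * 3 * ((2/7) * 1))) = 7/3 = 2.33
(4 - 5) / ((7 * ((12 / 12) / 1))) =-1/7 = -0.14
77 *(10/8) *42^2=169785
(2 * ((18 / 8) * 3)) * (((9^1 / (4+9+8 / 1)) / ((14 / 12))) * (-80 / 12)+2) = -297/49 = -6.06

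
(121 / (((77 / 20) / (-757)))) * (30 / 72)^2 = -1040875/252 = -4130.46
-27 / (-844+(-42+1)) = 9/295 = 0.03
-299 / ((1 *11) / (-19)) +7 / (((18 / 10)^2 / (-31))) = 449.48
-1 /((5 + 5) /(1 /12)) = -1/120 = -0.01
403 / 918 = 0.44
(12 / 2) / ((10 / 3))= 9/5 = 1.80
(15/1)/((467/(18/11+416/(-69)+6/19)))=-293960/2244869 = -0.13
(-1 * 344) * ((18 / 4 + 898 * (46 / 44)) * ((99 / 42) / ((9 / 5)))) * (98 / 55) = -24986612/33 = -757170.06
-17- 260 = -277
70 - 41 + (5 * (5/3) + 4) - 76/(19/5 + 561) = 87259/2118 = 41.20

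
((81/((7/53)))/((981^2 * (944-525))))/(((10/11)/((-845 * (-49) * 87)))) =60002943/9956278 = 6.03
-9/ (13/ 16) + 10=-14/13 = -1.08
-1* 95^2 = -9025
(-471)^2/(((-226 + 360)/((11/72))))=271139/1072 = 252.93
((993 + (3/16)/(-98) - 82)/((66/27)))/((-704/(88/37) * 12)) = -0.10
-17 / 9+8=55/9 = 6.11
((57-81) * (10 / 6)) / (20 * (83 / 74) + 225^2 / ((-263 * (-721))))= -56128408/31852043 = -1.76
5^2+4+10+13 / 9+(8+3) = 463/9 = 51.44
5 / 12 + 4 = 53/12 = 4.42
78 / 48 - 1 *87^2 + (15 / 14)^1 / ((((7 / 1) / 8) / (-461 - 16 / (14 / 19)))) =-22386797/2744 = -8158.45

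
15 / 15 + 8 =9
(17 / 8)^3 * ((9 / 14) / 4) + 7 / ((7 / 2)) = 101561/28672 = 3.54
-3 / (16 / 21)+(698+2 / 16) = 11107/16 = 694.19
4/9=0.44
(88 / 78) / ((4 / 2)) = 22/39 = 0.56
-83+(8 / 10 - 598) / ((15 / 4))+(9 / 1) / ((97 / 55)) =-1725268/7275 = -237.15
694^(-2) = 1/481636 = 0.00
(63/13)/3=21/13 = 1.62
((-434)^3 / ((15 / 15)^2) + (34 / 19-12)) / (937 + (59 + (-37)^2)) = -310636754/8987 = -34565.12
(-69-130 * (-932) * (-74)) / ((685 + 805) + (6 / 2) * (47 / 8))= -71727272/12061 = -5947.04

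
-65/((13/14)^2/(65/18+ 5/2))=-53900/117 = -460.68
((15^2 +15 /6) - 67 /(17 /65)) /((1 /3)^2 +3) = -8775/952 = -9.22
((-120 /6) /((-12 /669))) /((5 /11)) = 2453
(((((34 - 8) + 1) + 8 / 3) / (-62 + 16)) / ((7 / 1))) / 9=-89/8694 = -0.01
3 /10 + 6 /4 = 9/5 = 1.80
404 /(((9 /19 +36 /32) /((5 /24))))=38380/729 = 52.65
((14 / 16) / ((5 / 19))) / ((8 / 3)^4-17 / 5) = 1539/21832 = 0.07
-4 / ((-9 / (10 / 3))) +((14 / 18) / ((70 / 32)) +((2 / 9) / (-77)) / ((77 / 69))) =1468322/800415 = 1.83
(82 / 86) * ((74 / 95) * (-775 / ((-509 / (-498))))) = -234194460/415853 = -563.17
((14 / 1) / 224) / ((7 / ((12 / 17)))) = 3/476 = 0.01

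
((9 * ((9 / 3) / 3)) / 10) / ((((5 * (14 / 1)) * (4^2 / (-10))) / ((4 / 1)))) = -9/280 = -0.03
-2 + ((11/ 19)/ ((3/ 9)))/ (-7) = -299/133 = -2.25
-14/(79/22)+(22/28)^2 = -3.28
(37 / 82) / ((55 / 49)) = 1813/4510 = 0.40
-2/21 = -0.10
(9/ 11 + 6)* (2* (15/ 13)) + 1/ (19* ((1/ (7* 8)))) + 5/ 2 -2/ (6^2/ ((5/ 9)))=4654798/220077 = 21.15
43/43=1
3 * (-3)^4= 243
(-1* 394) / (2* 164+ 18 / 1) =-1.14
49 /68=0.72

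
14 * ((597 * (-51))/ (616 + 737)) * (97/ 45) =-4594114/6765 = -679.10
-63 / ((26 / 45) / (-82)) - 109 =114818/13 = 8832.15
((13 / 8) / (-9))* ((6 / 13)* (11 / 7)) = -11/84 = -0.13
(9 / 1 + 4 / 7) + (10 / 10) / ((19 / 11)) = 1350/133 = 10.15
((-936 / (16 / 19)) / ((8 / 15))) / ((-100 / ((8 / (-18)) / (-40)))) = 741/3200 = 0.23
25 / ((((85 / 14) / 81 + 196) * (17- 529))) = -14175/56921344 = 0.00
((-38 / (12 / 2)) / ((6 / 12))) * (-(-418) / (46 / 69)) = -7942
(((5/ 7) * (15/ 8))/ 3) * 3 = 75/56 = 1.34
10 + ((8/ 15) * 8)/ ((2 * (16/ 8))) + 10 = 21.07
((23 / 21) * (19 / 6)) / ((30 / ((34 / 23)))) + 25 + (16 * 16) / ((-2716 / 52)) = 3716021/183330 = 20.27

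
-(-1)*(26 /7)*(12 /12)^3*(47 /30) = 5.82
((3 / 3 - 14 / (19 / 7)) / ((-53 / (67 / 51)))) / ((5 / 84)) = 148204/85595 = 1.73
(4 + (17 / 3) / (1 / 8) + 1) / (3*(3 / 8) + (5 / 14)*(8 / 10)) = 8456/237 = 35.68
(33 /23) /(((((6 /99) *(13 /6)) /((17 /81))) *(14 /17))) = 2.78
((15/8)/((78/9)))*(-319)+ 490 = 87565/208 = 420.99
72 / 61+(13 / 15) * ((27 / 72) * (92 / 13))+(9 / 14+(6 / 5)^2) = 59387/10675 = 5.56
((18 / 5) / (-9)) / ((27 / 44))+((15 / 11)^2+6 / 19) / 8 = -943361/2482920 = -0.38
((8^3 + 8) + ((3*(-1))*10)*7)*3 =930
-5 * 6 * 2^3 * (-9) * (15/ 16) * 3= 6075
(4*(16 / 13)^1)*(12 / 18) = 128/39 = 3.28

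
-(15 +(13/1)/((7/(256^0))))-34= -50.86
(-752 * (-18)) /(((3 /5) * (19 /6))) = 135360/19 = 7124.21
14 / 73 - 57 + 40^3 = 4667853/73 = 63943.19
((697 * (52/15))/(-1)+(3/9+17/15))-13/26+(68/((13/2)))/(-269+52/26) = -83836423/34710 = -2415.34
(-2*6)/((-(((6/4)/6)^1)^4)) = 3072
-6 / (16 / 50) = -75/4 = -18.75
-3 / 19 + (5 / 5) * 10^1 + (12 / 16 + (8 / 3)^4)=61.16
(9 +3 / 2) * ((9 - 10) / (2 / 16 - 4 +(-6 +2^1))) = 4/3 = 1.33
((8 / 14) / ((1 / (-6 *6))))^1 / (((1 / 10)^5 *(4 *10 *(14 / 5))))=-900000/49 = -18367.35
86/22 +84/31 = 2257/341 = 6.62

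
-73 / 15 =-4.87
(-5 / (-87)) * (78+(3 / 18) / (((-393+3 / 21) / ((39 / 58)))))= 24881909/5550600 = 4.48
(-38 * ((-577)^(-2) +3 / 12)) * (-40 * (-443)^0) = 126514540/332929 = 380.00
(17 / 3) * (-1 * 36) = -204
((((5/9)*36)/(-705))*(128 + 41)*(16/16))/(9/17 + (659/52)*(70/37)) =-11055304/56507583 = -0.20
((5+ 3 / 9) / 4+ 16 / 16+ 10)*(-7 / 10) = -259/30 = -8.63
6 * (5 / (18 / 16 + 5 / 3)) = 720/67 = 10.75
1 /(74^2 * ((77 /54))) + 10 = 2108287/210826 = 10.00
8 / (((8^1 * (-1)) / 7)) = -7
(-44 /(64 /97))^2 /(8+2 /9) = 10246401/18944 = 540.88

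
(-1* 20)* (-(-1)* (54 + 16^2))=-6200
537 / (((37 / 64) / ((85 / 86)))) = 1460640/1591 = 918.06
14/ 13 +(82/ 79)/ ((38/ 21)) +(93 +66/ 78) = 1863427/19513 = 95.50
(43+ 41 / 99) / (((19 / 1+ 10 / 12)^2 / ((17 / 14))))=1228/9163 = 0.13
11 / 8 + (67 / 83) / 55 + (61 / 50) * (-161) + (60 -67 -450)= -119060737/182600 = -652.03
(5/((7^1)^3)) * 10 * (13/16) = 325/2744 = 0.12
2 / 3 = 0.67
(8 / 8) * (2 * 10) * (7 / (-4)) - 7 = -42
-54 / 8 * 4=-27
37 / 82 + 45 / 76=3251/3116 = 1.04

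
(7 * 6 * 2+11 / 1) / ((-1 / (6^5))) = -738720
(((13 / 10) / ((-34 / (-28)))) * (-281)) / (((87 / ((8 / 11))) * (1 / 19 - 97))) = 1943396/74918745 = 0.03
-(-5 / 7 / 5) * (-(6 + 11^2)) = -127/7 = -18.14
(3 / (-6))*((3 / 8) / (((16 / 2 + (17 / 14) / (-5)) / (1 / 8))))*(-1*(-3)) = -105/11584 = -0.01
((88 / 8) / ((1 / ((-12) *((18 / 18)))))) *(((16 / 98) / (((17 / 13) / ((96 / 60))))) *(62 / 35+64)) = -252814848/145775 = -1734.28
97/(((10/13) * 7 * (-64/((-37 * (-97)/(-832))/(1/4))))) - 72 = -4812827/71680 = -67.14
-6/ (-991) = 6/991 = 0.01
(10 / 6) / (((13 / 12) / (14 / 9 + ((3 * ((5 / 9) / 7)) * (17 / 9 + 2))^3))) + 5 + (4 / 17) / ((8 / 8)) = 38495851/4349943 = 8.85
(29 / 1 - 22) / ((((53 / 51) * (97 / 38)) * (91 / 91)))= 13566/5141 = 2.64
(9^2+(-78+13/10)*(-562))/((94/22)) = 2375252/235 = 10107.46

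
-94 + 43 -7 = -58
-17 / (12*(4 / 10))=-85/24 = -3.54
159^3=4019679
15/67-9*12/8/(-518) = 17349/69412 = 0.25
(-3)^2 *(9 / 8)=81/8 = 10.12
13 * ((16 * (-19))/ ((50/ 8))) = -15808/25 = -632.32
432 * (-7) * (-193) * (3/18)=97272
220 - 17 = 203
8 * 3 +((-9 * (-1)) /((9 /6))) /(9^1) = 74/3 = 24.67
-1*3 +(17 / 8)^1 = -7/8 = -0.88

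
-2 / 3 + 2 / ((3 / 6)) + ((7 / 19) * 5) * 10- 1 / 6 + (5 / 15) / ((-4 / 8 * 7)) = 5717/266 = 21.49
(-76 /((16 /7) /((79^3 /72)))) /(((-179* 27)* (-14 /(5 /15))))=-9367741/8351424 = -1.12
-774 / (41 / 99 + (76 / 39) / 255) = -84671730/46141 = -1835.06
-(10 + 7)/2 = -17/2 = -8.50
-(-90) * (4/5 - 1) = -18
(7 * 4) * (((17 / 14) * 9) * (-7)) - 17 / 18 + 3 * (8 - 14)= -38897/18 = -2160.94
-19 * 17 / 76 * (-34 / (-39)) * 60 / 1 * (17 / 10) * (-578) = 2839714/13 = 218439.54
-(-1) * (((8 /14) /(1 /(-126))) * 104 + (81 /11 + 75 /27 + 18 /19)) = -14064070/1881 = -7476.91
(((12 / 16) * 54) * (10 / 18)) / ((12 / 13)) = 195/8 = 24.38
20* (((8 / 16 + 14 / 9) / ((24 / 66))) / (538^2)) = 2035/5209992 = 0.00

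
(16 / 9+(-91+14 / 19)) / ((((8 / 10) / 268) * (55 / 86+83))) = -435924110/1230003 = -354.41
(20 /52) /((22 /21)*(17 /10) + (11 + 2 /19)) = 9975/334204 = 0.03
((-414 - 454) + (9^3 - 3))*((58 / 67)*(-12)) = 1475.10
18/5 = 3.60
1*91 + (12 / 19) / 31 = 53611/589 = 91.02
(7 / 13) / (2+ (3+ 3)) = 7/104 = 0.07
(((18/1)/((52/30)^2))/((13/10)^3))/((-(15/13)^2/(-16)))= 72000/2197 = 32.77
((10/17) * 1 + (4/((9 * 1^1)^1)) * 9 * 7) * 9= 4374/17 = 257.29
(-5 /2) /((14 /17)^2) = -1445/392 = -3.69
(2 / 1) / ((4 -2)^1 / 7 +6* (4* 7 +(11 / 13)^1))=91/7888 = 0.01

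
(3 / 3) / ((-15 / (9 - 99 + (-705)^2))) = -33129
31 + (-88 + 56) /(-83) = 2605/83 = 31.39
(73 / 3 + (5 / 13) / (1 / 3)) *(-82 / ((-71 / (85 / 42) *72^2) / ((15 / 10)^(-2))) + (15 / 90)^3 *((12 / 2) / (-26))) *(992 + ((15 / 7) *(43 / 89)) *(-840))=-267078557/98684001 = -2.71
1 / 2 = 0.50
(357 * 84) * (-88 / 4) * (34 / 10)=-11215512/5 = -2243102.40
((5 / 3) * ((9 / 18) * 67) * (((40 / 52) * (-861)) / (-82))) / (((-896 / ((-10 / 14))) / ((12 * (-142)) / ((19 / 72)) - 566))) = -558788375/221312 = -2524.89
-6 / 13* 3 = -18/13 = -1.38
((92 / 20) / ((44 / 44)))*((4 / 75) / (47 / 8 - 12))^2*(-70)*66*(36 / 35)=-12435456/7503125 = -1.66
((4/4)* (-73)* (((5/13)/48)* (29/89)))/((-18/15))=52925/333216 = 0.16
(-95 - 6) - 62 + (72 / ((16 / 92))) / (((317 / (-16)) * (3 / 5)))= -62711/317 = -197.83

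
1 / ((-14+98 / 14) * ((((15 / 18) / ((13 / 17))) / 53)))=-6.95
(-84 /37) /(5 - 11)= 14/37 = 0.38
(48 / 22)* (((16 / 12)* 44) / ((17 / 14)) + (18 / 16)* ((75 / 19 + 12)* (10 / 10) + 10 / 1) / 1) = 600815/3553 = 169.10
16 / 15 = 1.07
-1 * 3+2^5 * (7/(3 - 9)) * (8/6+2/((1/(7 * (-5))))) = 23045/9 = 2560.56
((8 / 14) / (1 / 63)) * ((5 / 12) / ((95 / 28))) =84/19 = 4.42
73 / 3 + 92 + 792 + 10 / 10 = 2728/3 = 909.33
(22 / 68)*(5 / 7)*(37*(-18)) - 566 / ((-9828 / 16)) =-6390077/41769 = -152.99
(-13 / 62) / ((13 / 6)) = -3/31 = -0.10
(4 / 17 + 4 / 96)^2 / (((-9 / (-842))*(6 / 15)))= 26878745/1498176 = 17.94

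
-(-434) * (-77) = -33418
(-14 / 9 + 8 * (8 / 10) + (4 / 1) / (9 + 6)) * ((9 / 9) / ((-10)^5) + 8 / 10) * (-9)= -1839977/50000 = -36.80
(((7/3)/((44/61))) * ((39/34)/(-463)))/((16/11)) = -0.01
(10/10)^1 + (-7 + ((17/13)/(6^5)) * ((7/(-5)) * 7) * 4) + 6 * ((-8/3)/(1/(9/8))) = -3033473/126360 = -24.01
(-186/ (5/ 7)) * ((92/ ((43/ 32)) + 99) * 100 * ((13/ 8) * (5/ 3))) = -507850525/43 = -11810477.33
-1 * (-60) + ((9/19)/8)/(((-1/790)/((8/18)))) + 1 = 40.21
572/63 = 9.08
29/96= 0.30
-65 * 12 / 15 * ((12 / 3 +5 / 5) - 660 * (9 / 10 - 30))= -998972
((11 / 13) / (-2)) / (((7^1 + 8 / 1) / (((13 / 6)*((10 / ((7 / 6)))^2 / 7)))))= -220/343 = -0.64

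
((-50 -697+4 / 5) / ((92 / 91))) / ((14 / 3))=-145509/920 = -158.16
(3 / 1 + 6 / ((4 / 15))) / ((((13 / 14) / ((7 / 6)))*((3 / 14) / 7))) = 40817/39 = 1046.59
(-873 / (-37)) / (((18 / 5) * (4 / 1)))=485/296 = 1.64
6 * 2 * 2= 24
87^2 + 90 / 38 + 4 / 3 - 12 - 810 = 384790/57 = 6750.70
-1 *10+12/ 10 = -44/5 = -8.80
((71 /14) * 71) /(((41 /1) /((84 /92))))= 15123/1886 = 8.02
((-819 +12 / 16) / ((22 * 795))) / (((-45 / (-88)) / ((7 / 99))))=-7637/1180575 = -0.01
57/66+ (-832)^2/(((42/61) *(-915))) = -7608479/6930 = -1097.90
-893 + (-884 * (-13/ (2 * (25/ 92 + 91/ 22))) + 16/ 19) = 34865677/84759 = 411.35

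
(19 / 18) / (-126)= -19/2268 = -0.01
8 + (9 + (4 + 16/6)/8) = 107/6 = 17.83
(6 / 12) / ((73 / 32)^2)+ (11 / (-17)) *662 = -38797074/90593 = -428.26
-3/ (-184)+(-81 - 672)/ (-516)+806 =6388747/7912 = 807.48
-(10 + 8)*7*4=-504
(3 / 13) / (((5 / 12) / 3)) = 108/65 = 1.66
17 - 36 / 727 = 12323/727 = 16.95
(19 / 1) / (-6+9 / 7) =-133/33 = -4.03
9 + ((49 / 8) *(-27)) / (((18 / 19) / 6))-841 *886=-746164.38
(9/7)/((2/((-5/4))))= -45/56 = -0.80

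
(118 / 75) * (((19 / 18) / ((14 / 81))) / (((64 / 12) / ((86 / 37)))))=433827/103600 = 4.19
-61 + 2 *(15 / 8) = -229/4 = -57.25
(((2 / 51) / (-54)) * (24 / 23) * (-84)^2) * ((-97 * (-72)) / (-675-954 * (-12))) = -695296/200583 = -3.47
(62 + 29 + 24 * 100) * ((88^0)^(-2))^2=2491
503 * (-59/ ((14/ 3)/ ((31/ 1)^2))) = -6111342.21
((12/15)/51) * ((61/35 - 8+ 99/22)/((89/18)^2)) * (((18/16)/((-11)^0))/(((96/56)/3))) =-29889/13465700 = 0.00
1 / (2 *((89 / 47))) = 47/178 = 0.26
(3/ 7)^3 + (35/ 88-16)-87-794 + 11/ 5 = -134971311/150920 = -894.32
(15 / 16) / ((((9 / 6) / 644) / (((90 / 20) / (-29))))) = -7245/116 = -62.46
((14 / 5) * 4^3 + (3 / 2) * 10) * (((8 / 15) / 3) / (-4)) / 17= -1942/3825 = -0.51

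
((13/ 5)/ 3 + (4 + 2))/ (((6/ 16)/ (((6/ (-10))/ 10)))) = -412/375 = -1.10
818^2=669124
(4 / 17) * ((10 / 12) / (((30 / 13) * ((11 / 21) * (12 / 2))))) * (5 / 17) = 455/57222 = 0.01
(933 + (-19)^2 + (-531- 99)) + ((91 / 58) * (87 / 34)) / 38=1716049/2584 = 664.11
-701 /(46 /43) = -30143/46 = -655.28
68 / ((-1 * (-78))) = 34/39 = 0.87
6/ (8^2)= 3/32 = 0.09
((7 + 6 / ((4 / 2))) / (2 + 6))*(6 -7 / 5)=23/4 = 5.75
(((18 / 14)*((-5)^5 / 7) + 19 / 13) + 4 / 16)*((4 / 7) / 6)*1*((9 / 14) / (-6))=1458139/249704 = 5.84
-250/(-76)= 125/38 = 3.29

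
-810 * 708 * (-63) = 36129240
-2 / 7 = -0.29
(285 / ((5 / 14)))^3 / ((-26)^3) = -63521199/2197 = -28912.70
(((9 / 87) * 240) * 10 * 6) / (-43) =-34.64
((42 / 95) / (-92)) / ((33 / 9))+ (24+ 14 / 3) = 28.67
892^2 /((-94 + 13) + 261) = 4420.36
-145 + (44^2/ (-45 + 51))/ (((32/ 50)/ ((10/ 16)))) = 8165/48 = 170.10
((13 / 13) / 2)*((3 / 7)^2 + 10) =499/98 = 5.09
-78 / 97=-0.80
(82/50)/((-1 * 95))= -41/2375 = -0.02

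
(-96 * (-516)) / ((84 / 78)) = 321984/7 = 45997.71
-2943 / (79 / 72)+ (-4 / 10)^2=-5297084/1975 = -2682.07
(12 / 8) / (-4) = -3/8 = -0.38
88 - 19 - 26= 43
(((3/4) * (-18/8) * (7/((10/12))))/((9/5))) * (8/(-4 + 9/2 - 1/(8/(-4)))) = -63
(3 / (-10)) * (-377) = 1131/10 = 113.10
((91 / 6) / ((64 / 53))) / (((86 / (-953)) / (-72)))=13788957/1376 = 10021.04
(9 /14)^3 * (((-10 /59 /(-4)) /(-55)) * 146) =-53217/1780856 = -0.03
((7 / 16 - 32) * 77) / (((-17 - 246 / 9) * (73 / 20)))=83325/5548 = 15.02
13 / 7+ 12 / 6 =27/7 = 3.86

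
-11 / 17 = -0.65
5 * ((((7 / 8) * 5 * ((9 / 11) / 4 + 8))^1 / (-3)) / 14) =-9025/2112 = -4.27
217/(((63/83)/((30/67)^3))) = 25.66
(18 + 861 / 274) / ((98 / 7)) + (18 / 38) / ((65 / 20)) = 1568967/947492 = 1.66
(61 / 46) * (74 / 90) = 2257/2070 = 1.09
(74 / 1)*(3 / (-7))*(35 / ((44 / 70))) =-19425/11 = -1765.91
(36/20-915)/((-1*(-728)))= -2283/1820 = -1.25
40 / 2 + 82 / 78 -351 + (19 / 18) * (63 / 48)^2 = -6552107/19968 = -328.13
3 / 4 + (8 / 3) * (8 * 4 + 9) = 1321/12 = 110.08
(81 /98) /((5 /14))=81/35 = 2.31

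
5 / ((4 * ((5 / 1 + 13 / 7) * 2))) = 35/384 = 0.09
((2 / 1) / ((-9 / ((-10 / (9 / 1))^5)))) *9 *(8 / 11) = 1600000/649539 = 2.46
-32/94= -16/47 = -0.34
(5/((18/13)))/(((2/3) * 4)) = 65/48 = 1.35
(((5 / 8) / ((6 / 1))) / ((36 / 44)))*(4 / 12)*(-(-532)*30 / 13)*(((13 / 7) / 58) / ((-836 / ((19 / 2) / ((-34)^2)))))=-475/28964736 = 0.00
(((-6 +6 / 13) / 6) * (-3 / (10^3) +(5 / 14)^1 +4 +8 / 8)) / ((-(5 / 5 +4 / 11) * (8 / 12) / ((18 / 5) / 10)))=856251/437500 = 1.96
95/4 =23.75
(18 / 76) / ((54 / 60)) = 5/19 = 0.26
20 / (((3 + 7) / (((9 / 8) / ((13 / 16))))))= 36/13 = 2.77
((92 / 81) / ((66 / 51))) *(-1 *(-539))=38318/81 = 473.06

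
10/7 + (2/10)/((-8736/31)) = 62369/43680 = 1.43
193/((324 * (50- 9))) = 193/13284 = 0.01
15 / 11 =1.36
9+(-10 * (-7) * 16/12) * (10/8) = 377/3 = 125.67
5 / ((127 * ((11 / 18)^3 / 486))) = 14171760/169037 = 83.84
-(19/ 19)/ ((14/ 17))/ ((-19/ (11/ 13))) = 187/3458 = 0.05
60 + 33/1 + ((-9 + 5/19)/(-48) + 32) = 57083/456 = 125.18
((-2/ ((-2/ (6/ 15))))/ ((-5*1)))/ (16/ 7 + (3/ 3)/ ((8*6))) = -672/19375 = -0.03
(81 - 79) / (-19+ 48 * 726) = 2/34829 = 0.00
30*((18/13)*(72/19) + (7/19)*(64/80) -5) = 4014/247 = 16.25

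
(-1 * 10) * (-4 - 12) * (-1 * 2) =-320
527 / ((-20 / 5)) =-527/4 = -131.75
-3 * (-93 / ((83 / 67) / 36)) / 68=168237/1411 = 119.23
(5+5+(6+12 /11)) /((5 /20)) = 68.36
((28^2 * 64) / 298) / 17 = 25088/2533 = 9.90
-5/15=-1/3 = -0.33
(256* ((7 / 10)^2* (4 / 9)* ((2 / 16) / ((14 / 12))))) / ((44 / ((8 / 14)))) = 64/825 = 0.08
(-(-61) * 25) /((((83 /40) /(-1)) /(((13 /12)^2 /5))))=-257725/1494 = -172.51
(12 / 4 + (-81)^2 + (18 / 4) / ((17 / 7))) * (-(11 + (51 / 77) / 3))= -96439248/1309 = -73673.99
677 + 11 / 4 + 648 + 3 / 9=1328.08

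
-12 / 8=-3/2 = -1.50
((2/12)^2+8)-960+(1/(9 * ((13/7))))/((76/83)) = -235121/247 = -951.91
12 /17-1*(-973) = 16553/17 = 973.71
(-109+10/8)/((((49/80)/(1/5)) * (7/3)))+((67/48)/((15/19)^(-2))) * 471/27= 580009/5943504 = 0.10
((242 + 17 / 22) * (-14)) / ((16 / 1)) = -212.43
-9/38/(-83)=9/3154 = 0.00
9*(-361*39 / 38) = -6669/2 = -3334.50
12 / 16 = 0.75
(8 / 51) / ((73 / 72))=192/1241 = 0.15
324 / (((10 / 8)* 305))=1296/1525 = 0.85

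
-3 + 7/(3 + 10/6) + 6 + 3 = 15/2 = 7.50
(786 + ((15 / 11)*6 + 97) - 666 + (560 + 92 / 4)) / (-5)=-1778/11 = -161.64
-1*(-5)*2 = 10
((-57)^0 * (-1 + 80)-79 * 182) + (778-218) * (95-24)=25461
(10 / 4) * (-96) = -240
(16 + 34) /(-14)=-3.57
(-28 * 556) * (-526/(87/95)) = 777932960/87 = 8941758.16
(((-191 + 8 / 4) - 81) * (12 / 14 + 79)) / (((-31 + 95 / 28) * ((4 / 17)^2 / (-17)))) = -370759545/1546 = -239818.59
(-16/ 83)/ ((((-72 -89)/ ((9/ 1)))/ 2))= 288/13363 = 0.02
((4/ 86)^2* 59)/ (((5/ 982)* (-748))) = -57938/1728815 = -0.03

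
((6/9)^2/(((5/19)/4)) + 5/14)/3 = 4481/1890 = 2.37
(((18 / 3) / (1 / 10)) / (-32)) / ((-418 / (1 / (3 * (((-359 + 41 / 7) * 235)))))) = -7/388519296 = 0.00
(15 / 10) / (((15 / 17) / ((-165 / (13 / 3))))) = -1683/26 = -64.73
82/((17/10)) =820/17 = 48.24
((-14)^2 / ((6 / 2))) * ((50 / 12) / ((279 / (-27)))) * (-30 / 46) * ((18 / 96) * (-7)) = -128625/5704 = -22.55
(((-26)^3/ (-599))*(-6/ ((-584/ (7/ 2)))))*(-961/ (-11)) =44337657/480997 = 92.18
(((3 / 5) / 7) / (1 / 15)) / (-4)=-9/28 = -0.32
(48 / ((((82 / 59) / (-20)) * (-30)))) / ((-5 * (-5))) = 944/1025 = 0.92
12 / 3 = 4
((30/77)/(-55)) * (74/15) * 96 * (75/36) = -5920/847 = -6.99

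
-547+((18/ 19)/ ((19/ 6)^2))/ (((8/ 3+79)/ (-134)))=-919469381/1680455 = -547.16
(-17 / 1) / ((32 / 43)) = -731/32 = -22.84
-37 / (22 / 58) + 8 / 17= -18153/187 = -97.07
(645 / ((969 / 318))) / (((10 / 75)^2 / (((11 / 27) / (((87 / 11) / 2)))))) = 1226.64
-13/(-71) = 13/71 = 0.18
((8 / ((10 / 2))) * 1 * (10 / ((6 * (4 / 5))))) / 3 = 10/9 = 1.11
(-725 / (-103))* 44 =309.71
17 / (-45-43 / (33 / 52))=-561/3721 = -0.15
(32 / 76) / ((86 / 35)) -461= -376497/817 = -460.83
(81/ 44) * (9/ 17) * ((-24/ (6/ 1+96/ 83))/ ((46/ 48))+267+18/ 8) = 196057017/756976 = 259.00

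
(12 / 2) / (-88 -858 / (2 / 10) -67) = -6/4445 = 0.00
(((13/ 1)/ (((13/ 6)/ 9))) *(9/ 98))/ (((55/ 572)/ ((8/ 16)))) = 6318/245 = 25.79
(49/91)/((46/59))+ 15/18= 1367/897 = 1.52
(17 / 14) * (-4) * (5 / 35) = -34/49 = -0.69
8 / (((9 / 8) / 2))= 128/9 = 14.22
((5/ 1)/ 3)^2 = 25/9 = 2.78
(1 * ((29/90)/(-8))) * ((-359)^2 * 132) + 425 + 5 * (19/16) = -164348731/240 = -684786.38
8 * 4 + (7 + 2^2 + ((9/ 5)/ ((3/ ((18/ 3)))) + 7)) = 268/5 = 53.60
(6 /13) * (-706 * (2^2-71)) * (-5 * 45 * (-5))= 319288500/13 = 24560653.85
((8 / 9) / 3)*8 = 64/27 = 2.37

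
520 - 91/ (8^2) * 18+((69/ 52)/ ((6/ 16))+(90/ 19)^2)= 78148945/150176 = 520.38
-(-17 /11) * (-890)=-15130/11 = -1375.45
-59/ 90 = -0.66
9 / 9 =1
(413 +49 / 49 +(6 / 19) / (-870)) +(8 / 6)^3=30971683/74385 = 416.37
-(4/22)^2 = -4/121 = -0.03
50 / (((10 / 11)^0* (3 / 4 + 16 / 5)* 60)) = 50/237 = 0.21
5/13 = 0.38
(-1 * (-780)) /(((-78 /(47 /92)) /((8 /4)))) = -235/23 = -10.22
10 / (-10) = -1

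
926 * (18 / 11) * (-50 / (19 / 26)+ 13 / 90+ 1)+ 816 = -105677098/1045 = -101126.41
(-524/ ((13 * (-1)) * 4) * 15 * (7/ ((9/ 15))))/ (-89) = -22925/1157 = -19.81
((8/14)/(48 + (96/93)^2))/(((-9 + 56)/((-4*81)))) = -77841/969563 = -0.08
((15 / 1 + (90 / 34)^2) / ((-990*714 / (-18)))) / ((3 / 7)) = 212/162129 = 0.00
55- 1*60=-5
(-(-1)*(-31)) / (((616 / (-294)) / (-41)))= -606.61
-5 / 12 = -0.42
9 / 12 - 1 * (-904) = 904.75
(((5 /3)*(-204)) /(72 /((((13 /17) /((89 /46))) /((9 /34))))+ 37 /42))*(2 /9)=-1.54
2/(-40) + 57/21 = 373/140 = 2.66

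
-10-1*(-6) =-4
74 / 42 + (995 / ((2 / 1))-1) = 20927/42 = 498.26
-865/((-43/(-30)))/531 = -8650/7611 = -1.14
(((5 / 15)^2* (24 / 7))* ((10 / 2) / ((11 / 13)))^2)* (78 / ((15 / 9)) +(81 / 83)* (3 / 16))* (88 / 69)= 117160940/146993 = 797.05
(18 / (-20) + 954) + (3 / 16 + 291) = 1244.29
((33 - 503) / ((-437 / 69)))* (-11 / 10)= -1551/19 = -81.63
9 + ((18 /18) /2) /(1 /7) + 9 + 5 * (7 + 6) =173/2 = 86.50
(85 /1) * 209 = 17765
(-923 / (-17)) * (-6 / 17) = -5538/289 = -19.16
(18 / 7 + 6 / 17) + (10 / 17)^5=29765308/9938999 = 2.99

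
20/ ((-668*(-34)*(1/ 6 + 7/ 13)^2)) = 3042/1717595 = 0.00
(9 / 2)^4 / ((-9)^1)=-729/16 = -45.56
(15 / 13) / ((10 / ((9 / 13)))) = 27/338 = 0.08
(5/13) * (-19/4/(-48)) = 95/2496 = 0.04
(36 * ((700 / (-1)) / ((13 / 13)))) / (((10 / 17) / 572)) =-24504480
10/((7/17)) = 170/7 = 24.29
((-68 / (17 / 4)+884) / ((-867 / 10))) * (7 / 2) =-35.04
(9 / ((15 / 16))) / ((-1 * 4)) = -12/5 = -2.40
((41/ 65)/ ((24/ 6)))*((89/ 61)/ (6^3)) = 3649/3425760 = 0.00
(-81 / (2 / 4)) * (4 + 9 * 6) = -9396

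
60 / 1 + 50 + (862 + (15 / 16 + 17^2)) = 20191/16 = 1261.94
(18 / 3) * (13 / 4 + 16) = 231/2 = 115.50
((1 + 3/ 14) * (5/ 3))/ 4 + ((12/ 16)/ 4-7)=-2119/336 = -6.31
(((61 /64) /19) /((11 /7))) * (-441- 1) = -94367/6688 = -14.11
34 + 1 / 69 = 2347/69 = 34.01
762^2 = 580644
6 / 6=1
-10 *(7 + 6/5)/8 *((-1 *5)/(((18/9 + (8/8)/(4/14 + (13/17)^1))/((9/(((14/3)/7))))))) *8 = 1875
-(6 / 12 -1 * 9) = 17/2 = 8.50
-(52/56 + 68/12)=-277/42 = -6.60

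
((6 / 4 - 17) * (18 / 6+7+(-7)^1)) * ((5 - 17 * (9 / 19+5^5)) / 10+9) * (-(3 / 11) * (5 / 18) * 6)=-93718239/836 = -112103.16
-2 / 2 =-1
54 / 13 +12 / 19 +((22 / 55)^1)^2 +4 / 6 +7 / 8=961387/148200 = 6.49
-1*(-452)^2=-204304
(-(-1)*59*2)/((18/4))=236/9 = 26.22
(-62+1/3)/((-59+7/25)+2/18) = 13875/13187 = 1.05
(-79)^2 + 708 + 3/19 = 132034/19 = 6949.16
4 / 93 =0.04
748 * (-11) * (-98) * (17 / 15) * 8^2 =877302272/15 = 58486818.13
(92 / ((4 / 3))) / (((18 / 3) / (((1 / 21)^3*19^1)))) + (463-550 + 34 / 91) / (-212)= 11031395/25523316 = 0.43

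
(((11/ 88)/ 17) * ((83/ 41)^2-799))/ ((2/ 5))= -3340575/228616 = -14.61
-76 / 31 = -2.45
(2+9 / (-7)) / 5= 1/7 = 0.14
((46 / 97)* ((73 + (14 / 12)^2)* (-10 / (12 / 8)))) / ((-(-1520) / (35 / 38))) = -2154985/15127344 = -0.14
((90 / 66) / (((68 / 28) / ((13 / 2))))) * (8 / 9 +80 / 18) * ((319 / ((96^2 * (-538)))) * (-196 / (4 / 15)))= 3232775/3512064 = 0.92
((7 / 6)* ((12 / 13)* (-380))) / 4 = -1330/13 = -102.31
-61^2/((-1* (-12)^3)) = -3721/1728 = -2.15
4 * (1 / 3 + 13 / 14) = 106/21 = 5.05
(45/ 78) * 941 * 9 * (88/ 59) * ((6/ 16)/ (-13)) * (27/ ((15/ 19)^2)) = -9106.62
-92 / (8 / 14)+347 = 186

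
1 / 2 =0.50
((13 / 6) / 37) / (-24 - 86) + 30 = 30.00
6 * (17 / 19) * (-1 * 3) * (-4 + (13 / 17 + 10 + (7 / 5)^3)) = -153.14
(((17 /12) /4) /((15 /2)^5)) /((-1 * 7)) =-34/15946875 = 0.00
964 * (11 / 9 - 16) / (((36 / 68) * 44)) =-544901/891 = -611.56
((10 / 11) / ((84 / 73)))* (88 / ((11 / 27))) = 13140/77 = 170.65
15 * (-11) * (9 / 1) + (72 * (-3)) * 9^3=-158949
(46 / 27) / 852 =23/11502 = 0.00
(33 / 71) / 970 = 33/68870 = 0.00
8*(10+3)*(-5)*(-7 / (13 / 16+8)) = 58240/141 = 413.05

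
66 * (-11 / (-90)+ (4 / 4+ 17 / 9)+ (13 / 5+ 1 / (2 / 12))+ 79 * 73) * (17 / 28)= 19450805/84 = 231557.20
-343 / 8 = -42.88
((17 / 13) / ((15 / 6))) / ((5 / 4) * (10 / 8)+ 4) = 544/5785 = 0.09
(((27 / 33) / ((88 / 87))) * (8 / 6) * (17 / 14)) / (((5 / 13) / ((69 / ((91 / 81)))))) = 209.13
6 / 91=0.07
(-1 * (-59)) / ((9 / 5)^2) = 1475/81 = 18.21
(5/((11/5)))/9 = 25/99 = 0.25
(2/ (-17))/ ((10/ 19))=-19/85 = -0.22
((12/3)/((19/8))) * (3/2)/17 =48/323 = 0.15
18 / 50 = 9/25 = 0.36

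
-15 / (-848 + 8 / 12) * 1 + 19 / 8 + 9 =115841/10168 = 11.39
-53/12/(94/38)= -1007/564 = -1.79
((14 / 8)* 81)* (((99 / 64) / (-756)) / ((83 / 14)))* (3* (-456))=66.93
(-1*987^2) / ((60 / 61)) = -19808103/20 = -990405.15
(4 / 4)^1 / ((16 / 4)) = 1/4 = 0.25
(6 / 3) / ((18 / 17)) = 17/9 = 1.89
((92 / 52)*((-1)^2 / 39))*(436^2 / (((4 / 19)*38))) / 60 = 17.97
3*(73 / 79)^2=15987/6241 = 2.56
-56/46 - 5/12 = -451/276 = -1.63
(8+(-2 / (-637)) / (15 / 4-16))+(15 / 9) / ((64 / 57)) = 18945779/1997632 = 9.48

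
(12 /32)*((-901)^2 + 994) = 2438385/8 = 304798.12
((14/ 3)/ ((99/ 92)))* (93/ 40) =4991/495 = 10.08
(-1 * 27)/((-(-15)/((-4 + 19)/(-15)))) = 9/5 = 1.80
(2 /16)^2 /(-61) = -1/3904 = 0.00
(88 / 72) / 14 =11/126 = 0.09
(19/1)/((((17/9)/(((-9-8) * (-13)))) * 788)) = 2223/788 = 2.82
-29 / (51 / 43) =-1247/51 = -24.45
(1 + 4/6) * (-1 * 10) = -50/3 = -16.67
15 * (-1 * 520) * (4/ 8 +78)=-612300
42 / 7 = 6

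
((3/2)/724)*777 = 2331/1448 = 1.61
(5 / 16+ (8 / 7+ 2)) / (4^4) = 387/28672 = 0.01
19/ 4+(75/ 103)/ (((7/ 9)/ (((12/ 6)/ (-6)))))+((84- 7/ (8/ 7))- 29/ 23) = 10752691/132664 = 81.05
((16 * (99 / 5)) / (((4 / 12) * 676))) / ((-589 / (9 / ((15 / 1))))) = -3564/2488525 = 0.00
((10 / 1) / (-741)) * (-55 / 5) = 110/741 = 0.15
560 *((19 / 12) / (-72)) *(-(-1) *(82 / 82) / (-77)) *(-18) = -95/33 = -2.88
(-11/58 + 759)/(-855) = -44011/49590 = -0.89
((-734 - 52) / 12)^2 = 17161/4 = 4290.25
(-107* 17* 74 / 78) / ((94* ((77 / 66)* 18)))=-67303/76986 = -0.87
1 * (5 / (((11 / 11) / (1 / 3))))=5/3 = 1.67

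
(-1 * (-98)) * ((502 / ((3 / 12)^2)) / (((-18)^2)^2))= 7.50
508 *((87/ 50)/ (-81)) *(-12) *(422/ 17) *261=360580432/425 = 848424.55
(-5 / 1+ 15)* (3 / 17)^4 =810/83521 = 0.01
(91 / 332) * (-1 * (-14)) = 637/166 = 3.84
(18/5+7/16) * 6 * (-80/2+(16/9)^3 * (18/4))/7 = -48127/945 = -50.93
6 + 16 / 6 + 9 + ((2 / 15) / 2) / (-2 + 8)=1591/90 = 17.68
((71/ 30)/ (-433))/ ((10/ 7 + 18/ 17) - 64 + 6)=8449/85811940 = 0.00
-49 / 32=-1.53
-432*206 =-88992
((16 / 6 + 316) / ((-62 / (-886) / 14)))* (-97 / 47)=-575123864/4371 = -131577.18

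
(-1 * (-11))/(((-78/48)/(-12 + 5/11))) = 1016/13 = 78.15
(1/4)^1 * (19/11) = 19/44 = 0.43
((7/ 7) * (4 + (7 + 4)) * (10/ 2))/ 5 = 15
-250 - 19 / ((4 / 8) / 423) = -16324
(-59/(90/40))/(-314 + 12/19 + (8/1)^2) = 2242/21321 = 0.11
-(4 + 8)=-12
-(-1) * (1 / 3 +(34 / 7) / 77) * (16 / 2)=5128/1617 = 3.17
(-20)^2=400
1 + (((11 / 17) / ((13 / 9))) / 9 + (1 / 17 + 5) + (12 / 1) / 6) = 1792/221 = 8.11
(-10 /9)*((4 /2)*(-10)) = 200/9 = 22.22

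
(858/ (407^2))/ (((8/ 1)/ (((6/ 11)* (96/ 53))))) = 5616/8779397 = 0.00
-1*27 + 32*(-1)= -59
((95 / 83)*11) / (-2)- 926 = -932.30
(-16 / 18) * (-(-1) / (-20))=0.04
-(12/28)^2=-9/49 = -0.18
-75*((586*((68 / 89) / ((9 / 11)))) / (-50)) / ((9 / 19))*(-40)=-166564640/2403 = -69315.29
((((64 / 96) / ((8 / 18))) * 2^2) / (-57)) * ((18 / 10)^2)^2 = -13122/11875 = -1.11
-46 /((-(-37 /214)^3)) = -450815824/50653 = -8900.08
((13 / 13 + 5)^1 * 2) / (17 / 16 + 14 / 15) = 2880/479 = 6.01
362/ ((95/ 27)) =9774/95 = 102.88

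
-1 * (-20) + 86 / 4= 83/2 = 41.50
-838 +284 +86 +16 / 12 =-466.67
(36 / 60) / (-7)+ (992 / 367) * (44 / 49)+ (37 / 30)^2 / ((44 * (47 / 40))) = 396767765/167349798 = 2.37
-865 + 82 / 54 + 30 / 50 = -116489/135 = -862.88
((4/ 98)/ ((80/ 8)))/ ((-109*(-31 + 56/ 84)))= 3/2430155 = 0.00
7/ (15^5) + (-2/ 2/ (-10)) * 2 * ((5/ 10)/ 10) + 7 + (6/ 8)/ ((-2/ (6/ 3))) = 9507389/1518750 = 6.26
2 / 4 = 1/2 = 0.50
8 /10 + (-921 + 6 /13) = -919.74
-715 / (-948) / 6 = 715/5688 = 0.13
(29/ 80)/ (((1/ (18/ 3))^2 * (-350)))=-261/7000 = -0.04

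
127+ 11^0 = 128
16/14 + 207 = 1457/7 = 208.14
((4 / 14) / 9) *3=2/21 = 0.10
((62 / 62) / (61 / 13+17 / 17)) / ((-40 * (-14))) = 13/41440 = 0.00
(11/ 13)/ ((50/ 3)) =33/650 = 0.05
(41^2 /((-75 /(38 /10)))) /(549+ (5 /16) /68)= -34749632/223993875 = -0.16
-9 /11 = -0.82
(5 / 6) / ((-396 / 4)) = -5/594 = -0.01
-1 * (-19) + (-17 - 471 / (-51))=191/17 = 11.24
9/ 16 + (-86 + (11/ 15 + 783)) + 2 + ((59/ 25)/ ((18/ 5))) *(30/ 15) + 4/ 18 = 168439/240 = 701.83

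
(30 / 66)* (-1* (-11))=5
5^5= 3125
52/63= 0.83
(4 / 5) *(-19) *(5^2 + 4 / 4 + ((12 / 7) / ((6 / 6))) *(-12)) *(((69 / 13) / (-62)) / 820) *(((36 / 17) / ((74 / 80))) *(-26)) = -14347584/27981065 = -0.51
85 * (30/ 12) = 425/2 = 212.50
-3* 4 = -12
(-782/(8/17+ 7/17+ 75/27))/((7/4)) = -59823/490 = -122.09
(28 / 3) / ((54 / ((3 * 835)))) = 11690/27 = 432.96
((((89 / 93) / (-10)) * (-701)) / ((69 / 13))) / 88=811057/5646960 = 0.14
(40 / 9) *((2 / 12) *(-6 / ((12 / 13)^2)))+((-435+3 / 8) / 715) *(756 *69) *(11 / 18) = -19382.80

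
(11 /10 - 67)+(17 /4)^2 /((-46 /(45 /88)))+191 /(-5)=-33776769/323840 = -104.30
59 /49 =1.20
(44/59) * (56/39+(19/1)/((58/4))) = 136664/66729 = 2.05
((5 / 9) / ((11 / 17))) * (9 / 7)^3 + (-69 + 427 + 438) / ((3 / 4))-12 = 11898059/11319 = 1051.16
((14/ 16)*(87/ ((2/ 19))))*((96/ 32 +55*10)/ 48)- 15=2129081/256 = 8316.72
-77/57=-1.35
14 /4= 3.50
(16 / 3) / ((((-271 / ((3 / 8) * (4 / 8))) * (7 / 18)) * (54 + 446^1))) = -9/474250 = 0.00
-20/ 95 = -4/19 = -0.21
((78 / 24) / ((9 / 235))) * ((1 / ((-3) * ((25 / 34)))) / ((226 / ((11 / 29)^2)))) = -1256827/51317820 = -0.02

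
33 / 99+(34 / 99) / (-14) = 214/693 = 0.31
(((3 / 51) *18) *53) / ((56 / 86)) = 20511/238 = 86.18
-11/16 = -0.69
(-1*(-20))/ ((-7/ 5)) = -100/7 = -14.29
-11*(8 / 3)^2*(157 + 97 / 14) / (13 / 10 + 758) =-299200/17717 = -16.89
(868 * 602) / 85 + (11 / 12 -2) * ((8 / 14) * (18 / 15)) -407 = 683029/119 = 5739.74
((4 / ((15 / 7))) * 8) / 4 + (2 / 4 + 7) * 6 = 731/15 = 48.73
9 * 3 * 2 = 54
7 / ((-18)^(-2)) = 2268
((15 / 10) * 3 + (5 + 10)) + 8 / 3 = 133/6 = 22.17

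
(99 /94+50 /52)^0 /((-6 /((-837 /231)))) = 93/154 = 0.60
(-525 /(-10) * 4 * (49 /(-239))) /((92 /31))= -159495/10994 = -14.51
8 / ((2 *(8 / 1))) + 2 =5/2 = 2.50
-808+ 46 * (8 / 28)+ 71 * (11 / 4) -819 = -39721/28 = -1418.61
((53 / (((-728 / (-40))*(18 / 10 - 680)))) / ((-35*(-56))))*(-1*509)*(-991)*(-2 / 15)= 26734207/181445628 = 0.15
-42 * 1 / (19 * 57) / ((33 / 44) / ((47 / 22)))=-0.11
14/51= 0.27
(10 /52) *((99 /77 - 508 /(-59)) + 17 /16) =362065/171808 = 2.11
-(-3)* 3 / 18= 1/2 = 0.50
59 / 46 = 1.28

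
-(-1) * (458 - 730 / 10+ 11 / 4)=1551/4 = 387.75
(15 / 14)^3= 3375/2744 = 1.23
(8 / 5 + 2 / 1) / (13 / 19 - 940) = -38/9915 = 0.00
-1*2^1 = -2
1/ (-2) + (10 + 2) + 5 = 33/2 = 16.50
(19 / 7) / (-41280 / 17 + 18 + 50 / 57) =-18411/16342676 = 0.00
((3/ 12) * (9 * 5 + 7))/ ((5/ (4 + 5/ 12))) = 689/60 = 11.48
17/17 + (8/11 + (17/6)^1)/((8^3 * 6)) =1.00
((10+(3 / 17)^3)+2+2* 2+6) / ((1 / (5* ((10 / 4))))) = 2702825/9826 = 275.07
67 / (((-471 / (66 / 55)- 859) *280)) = -67/350420 = 0.00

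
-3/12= -1/4 = -0.25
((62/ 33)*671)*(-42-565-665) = -1603568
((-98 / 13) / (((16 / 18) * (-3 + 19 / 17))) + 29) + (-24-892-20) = -1501751/1664 = -902.49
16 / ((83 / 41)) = 656/83 = 7.90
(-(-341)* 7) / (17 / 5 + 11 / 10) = 4774/9 = 530.44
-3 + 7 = 4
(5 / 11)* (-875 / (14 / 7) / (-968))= 4375/21296 = 0.21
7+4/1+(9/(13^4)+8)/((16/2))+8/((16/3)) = 3084597/228488 = 13.50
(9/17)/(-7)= -9/119 = -0.08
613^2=375769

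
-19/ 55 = -0.35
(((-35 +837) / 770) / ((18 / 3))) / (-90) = -401/207900 = 0.00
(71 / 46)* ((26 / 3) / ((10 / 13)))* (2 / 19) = 11999/6555 = 1.83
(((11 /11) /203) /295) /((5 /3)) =3/299425 = 0.00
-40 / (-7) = 40/7 = 5.71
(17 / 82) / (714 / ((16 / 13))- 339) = 68/79089 = 0.00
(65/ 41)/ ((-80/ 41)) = -13/16 = -0.81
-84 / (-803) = 84/803 = 0.10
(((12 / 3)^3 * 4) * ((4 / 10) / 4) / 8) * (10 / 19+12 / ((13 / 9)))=34912/1235 = 28.27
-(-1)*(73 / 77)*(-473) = -3139/7 = -448.43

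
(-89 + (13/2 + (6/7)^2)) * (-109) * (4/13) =1746834/637 = 2742.28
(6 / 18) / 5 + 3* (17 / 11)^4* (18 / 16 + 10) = 334618733/1756920 = 190.46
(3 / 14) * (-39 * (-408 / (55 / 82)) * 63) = 17614584/55 = 320265.16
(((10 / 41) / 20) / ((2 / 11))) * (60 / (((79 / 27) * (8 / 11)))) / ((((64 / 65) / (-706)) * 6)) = -226.01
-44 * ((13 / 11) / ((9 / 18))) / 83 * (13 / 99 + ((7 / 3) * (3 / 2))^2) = -127478/8217 = -15.51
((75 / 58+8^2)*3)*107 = 1215627/58 = 20959.09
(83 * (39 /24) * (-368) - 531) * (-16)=802640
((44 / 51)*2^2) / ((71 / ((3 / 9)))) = 176/10863 = 0.02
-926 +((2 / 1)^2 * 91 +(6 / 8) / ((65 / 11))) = -146087/260 = -561.87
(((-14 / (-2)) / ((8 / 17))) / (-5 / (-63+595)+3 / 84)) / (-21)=-323/12 = -26.92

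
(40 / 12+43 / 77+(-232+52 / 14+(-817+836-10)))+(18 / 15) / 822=-4868947/22605 = -215.39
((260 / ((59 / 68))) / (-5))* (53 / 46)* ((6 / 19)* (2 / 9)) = -374816/77349 = -4.85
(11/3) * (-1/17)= -11/51 = -0.22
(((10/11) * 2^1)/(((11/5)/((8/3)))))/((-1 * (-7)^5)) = 800/6100941 = 0.00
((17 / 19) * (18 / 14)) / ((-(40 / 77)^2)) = -129591/30400 = -4.26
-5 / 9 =-0.56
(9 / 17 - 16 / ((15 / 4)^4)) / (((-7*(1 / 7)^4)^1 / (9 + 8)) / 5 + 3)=132395599/885573000 = 0.15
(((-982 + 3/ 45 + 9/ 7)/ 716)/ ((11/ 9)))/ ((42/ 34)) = -437614/482405 = -0.91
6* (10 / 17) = 60/17 = 3.53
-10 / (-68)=5/34 = 0.15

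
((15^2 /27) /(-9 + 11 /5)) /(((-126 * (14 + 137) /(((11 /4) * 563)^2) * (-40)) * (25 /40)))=-191766245/31050432 = -6.18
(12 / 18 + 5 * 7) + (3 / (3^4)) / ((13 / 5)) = 12524/351 = 35.68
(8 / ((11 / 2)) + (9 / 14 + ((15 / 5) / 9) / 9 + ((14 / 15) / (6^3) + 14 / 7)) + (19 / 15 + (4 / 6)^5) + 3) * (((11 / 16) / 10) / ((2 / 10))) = 3194759/1088640 = 2.93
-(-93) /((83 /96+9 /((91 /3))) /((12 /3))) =3249792/10145 = 320.33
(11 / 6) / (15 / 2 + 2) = 11/57 = 0.19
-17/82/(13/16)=-136/533 = -0.26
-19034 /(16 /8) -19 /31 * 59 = -296148/31 = -9553.16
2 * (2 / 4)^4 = 1/8 = 0.12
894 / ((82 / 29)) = 316.17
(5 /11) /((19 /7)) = 35/209 = 0.17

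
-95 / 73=-1.30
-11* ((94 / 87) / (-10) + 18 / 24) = -7.06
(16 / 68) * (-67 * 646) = -10184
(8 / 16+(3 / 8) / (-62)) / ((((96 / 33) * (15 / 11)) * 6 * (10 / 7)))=41503/2856960 = 0.01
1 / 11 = 0.09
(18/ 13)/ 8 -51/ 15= -839/260 = -3.23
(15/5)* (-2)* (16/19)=-96/19 = -5.05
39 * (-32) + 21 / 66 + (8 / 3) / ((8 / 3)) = -27427/22 = -1246.68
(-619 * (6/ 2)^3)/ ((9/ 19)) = -35283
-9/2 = -4.50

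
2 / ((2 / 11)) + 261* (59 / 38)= 416.24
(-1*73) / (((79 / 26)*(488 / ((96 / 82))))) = -11388/197579 = -0.06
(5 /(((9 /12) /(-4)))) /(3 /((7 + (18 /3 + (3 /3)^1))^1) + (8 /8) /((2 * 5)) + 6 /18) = -700/17 = -41.18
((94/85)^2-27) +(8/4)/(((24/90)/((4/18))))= -522592/21675 = -24.11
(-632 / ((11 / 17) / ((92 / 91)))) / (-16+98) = -494224/41041 = -12.04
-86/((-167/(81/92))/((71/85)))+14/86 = 15204389/28077710 = 0.54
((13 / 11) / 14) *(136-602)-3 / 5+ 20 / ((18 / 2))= -130684/3465 = -37.72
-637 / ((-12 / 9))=1911/4 = 477.75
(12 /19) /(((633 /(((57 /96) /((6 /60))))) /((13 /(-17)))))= -65/14348 = 0.00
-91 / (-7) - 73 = -60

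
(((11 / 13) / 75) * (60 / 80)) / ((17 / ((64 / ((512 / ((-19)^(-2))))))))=11/63824800 = 0.00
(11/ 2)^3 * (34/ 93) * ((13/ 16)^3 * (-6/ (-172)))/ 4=0.28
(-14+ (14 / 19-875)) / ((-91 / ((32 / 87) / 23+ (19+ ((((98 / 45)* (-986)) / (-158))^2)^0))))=5082388/26013 = 195.38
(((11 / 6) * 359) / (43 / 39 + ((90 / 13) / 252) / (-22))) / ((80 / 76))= 75106031/132290 = 567.74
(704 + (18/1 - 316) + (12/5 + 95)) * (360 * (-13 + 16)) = 543672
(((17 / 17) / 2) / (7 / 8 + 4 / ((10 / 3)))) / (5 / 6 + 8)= 0.03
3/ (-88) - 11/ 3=-3.70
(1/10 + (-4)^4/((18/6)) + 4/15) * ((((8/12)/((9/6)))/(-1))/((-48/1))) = 857/1080 = 0.79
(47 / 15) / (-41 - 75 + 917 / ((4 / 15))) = 188/199365 = 0.00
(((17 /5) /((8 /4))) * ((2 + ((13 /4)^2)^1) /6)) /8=1139/2560 = 0.44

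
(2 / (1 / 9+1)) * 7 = 12.60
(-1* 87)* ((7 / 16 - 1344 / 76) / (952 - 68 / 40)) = 2280705/1444456 = 1.58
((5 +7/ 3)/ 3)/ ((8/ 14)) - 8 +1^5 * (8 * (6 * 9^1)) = 7709/18 = 428.28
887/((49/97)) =86039/49 = 1755.90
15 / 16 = 0.94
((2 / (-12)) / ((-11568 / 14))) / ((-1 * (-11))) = 7/381744 = 0.00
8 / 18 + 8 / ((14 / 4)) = 172/63 = 2.73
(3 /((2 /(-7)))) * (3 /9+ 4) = -91/2 = -45.50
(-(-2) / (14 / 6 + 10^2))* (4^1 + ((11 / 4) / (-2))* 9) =-201/1228 = -0.16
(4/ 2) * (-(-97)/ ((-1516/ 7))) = -679/758 = -0.90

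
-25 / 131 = -0.19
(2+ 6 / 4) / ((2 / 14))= 49/2 = 24.50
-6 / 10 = -3/5 = -0.60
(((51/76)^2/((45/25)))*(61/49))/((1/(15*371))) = 70075275/40432 = 1733.16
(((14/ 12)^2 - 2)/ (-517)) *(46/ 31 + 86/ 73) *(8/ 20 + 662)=12746784/5849855 = 2.18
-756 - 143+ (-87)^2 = 6670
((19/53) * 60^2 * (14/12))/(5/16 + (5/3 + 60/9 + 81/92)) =88099200/557401 = 158.05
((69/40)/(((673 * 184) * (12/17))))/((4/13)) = 221/3445760 = 0.00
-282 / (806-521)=-0.99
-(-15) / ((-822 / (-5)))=25/274 = 0.09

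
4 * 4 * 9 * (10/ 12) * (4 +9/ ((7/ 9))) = 13080/7 = 1868.57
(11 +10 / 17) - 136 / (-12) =1169/51 = 22.92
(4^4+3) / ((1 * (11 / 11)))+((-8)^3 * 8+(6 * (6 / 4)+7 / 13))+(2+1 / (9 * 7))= -3133040/819 = -3825.45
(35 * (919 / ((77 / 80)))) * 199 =73152400/11 = 6650218.18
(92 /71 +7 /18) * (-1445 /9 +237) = 128.78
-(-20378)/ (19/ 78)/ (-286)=-61134/209 = -292.51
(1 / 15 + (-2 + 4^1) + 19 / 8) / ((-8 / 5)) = -2.78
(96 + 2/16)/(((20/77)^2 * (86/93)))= 424024293/275200 = 1540.79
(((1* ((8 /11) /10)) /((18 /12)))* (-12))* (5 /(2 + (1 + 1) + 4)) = -4/11 = -0.36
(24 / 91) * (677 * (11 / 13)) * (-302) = -53975856/1183 = -45626.25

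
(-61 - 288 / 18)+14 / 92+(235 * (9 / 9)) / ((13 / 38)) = 364825/598 = 610.08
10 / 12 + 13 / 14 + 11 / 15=262/105 = 2.50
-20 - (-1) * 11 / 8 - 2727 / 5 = -22561/40 = -564.02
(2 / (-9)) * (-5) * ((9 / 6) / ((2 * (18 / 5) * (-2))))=-25/216 = -0.12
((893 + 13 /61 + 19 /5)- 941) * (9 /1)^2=-1086696/305 = -3562.94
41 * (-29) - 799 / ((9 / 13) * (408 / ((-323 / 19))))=-246437/216 = -1140.91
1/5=0.20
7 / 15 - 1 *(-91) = 1372/15 = 91.47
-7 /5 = -1.40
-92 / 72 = -23/18 = -1.28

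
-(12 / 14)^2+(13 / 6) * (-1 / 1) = -853/294 = -2.90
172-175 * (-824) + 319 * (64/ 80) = 723136/5 = 144627.20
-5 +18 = 13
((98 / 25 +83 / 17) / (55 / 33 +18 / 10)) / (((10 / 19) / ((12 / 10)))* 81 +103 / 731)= 9169191/128799320 = 0.07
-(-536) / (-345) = -536/345 = -1.55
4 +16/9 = 52/9 = 5.78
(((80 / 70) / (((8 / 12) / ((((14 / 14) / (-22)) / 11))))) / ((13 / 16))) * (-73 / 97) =7008/1068067 = 0.01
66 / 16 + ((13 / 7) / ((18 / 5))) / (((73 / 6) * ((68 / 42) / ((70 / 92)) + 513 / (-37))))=768248083/186405208 = 4.12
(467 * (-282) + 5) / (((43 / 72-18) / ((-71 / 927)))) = -74799352/129059 = -579.57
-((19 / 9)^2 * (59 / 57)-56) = 12487/243 = 51.39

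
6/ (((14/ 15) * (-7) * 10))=-9/98 = -0.09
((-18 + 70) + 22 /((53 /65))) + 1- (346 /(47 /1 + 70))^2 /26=751187249/9431721 = 79.64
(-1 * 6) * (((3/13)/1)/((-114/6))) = 18/247 = 0.07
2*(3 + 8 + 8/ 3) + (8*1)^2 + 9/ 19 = 91.81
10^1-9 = 1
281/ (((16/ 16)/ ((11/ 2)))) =3091/2 = 1545.50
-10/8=-5/4 = -1.25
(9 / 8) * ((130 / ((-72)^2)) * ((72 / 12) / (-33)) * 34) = -1105/6336 = -0.17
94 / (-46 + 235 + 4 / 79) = 7426/14935 = 0.50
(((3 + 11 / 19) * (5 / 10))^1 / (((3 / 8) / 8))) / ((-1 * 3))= -12.73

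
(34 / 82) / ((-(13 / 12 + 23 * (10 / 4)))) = -204/28823 = -0.01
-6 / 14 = -3/7 = -0.43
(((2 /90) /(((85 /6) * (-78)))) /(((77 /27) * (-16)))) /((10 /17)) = 3/4004000 = 0.00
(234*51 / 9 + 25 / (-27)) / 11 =120.46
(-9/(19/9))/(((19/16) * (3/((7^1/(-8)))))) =378/361 = 1.05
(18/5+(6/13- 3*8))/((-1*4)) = 324/65 = 4.98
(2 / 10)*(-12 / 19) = -12/95 = -0.13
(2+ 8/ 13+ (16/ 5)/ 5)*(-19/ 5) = -20102/1625 = -12.37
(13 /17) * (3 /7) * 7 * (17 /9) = 4.33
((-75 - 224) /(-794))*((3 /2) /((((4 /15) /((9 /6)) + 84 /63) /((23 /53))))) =928395/5723152 = 0.16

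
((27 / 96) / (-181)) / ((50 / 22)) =-99/144800 = 0.00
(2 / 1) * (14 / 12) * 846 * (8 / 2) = 7896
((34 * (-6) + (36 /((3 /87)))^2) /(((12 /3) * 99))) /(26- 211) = -90811/6105 = -14.87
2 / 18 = 1/9 = 0.11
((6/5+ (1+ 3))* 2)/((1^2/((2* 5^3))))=2600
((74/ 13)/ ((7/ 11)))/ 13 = 814/1183 = 0.69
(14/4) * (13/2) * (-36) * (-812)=665028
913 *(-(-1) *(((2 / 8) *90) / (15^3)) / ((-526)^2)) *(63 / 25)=19173/345845000 = 0.00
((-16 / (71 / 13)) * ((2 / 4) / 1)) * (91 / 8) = -1183/71 = -16.66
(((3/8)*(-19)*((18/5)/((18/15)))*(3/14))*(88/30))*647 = -1217007/140 = -8692.91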